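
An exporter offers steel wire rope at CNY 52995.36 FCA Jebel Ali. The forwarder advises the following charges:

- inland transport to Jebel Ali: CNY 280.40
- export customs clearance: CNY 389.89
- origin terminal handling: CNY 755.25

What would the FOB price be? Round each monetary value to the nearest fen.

Not relevant to the conversion: inland to port, export clearance — on the seller under both FCA and FOB; already in the FCA price and stays in the FOB price.
From FCA to FOB, the seller additionally bears: origin terminal.
FOB price = 52995.36 + 755.25 = 53750.61

FOB price: CNY 53750.61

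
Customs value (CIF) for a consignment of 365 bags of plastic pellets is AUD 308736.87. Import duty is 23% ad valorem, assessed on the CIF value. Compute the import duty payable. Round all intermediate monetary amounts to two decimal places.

Import duty = 308736.87 × 23% = 71009.48

Import duty: AUD 71009.48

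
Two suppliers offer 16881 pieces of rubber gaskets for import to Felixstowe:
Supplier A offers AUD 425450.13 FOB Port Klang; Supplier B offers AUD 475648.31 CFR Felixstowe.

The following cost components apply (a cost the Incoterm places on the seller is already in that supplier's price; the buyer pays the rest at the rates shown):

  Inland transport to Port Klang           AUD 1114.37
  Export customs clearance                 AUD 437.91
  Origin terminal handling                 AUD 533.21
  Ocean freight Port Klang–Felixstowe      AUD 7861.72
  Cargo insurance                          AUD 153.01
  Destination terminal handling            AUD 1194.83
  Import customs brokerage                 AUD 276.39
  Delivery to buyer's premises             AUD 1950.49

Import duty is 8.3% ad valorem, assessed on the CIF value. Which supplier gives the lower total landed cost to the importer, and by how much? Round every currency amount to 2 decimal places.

Supplier A (FOB):
CIF value = FOB price + freight + insurance = 425450.13 + 7861.72 + 153.01 = 433464.86
Import duty = 433464.86 × 8.3% = 35977.58
Buyer bears (A): 7861.72 + 153.01 + 1194.83 + 276.39 + 1950.49 = 11436.44
Landed cost (A) = invoice 425450.13 + 11436.44 + duty 35977.58 = 472864.15
Supplier B (CFR):
CIF value = CFR price + insurance = 475648.31 + 153.01 = 475801.32
Import duty = 475801.32 × 8.3% = 39491.51
Buyer bears (B): 153.01 + 1194.83 + 276.39 + 1950.49 = 3574.72
Landed cost (B) = invoice 475648.31 + 3574.72 + duty 39491.51 = 518714.54
Difference = |472864.15 − 518714.54| = 45850.39

Supplier A is cheaper by AUD 45850.39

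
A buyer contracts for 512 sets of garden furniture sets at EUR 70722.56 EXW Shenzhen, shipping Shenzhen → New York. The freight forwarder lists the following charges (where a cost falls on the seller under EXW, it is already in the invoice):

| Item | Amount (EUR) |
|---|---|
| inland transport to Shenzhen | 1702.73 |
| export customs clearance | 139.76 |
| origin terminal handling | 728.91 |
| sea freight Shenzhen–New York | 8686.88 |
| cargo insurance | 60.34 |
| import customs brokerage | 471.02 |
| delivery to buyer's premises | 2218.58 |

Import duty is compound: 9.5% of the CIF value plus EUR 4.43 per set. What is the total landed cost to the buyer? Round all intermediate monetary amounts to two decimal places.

Total landed cost: EUR 94792.85

EXW: the seller makes goods available at their premises; the buyer bears all onward costs.
CIF value = EXW price + inland to port + export clearance + origin terminal + freight + insurance = 70722.56 + 1702.73 + 139.76 + 728.91 + 8686.88 + 60.34 = 82041.18
Ad valorem component: 82041.18 × 9.5% = 7793.91
Specific component: 512 × 4.43 = 2268.16
Import duty = 7793.91 + 2268.16 = 10062.07
Buyer bears: inland to port 1702.73 + export clearance 139.76 + origin terminal 728.91 + freight 8686.88 + insurance 60.34 + brokerage 471.02 + delivery 2218.58 + duty 10062.07 = 24070.29
Landed cost = invoice 70722.56 + 24070.29 = 94792.85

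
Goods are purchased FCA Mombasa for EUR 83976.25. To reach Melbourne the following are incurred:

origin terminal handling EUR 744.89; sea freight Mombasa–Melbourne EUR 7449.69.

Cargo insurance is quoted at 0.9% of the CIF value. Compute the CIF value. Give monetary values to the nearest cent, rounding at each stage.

Let C be the CIF value. C = FCA price + pre-shipment costs + freight + 0.9% × C
C − 0.9% × C = 83976.25 + 744.89 + 7449.69
0.991 × C = 92170.83
C = 92170.83 / 0.991 = 93007.90
Insurance premium = 0.9% × 93007.90 = 837.07

CIF value: EUR 93007.90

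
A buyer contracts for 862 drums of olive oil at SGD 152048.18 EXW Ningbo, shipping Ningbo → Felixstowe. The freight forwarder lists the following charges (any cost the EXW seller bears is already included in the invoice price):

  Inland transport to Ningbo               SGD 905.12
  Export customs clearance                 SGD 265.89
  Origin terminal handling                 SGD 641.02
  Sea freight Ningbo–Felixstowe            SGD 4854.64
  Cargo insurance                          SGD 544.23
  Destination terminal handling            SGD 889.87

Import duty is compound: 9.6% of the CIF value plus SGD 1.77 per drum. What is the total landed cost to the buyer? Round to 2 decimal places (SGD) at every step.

EXW: the seller makes goods available at their premises; the buyer bears all onward costs.
CIF value = EXW price + inland to port + export clearance + origin terminal + freight + insurance = 152048.18 + 905.12 + 265.89 + 641.02 + 4854.64 + 544.23 = 159259.08
Ad valorem component: 159259.08 × 9.6% = 15288.87
Specific component: 862 × 1.77 = 1525.74
Import duty = 15288.87 + 1525.74 = 16814.61
Buyer bears: inland to port 905.12 + export clearance 265.89 + origin terminal 641.02 + freight 4854.64 + insurance 544.23 + destination terminal 889.87 + duty 16814.61 = 24915.38
Landed cost = invoice 152048.18 + 24915.38 = 176963.56

Total landed cost: SGD 176963.56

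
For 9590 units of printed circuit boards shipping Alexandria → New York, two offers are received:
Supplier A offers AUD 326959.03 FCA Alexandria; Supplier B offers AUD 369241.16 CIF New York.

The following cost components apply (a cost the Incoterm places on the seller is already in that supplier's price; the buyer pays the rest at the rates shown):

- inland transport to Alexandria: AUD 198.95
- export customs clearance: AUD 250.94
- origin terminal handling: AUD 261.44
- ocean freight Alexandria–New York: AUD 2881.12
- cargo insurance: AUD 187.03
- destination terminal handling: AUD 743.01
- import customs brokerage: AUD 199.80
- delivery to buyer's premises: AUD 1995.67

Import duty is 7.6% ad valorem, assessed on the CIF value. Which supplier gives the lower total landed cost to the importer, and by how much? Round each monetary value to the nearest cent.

Supplier A (FCA):
CIF value = FCA price + origin terminal + freight + insurance = 326959.03 + 261.44 + 2881.12 + 187.03 = 330288.62
Import duty = 330288.62 × 7.6% = 25101.94
Buyer bears (A): 261.44 + 2881.12 + 187.03 + 743.01 + 199.80 + 1995.67 = 6268.07
Landed cost (A) = invoice 326959.03 + 6268.07 + duty 25101.94 = 358329.04
Supplier B (CIF):
The CIF price already equals the CIF value: 369241.16
Import duty = 369241.16 × 7.6% = 28062.33
Buyer bears (B): 743.01 + 199.80 + 1995.67 = 2938.48
Landed cost (B) = invoice 369241.16 + 2938.48 + duty 28062.33 = 400241.97
Difference = |358329.04 − 400241.97| = 41912.93

Supplier A is cheaper by AUD 41912.93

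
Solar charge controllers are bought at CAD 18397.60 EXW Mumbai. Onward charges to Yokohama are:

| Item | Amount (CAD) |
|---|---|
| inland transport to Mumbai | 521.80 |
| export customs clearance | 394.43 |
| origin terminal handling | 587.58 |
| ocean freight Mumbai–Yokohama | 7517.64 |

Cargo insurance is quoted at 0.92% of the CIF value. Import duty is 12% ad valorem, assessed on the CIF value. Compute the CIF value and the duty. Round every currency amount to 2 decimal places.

CIF value: CAD 27673.65; import duty: CAD 3320.84

Let C be the CIF value. C = EXW price + pre-shipment costs + freight + 0.92% × C
C − 0.92% × C = 18397.60 + 521.80 + 394.43 + 587.58 + 7517.64
0.9908 × C = 27419.05
C = 27419.05 / 0.9908 = 27673.65
Insurance premium = 0.92% × 27673.65 = 254.60
Import duty = 27673.65 × 12% = 3320.84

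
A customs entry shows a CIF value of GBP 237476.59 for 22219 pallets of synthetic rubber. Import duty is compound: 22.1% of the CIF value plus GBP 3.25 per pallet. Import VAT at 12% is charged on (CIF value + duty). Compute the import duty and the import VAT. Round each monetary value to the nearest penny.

Import duty: GBP 124694.08; import VAT: GBP 43460.48

Ad valorem component: 237476.59 × 22.1% = 52482.33
Specific component: 22219 × 3.25 = 72211.75
Import duty = 52482.33 + 72211.75 = 124694.08
VAT base = CIF + duty = 237476.59 + 124694.08 = 362170.67
Import VAT = 362170.67 × 12% = 43460.48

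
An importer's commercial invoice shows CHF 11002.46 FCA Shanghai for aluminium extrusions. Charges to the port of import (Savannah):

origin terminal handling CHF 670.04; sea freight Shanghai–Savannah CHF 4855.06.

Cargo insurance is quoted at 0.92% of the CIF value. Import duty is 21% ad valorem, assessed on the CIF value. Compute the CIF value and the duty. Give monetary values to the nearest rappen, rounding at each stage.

Let C be the CIF value. C = FCA price + pre-shipment costs + freight + 0.92% × C
C − 0.92% × C = 11002.46 + 670.04 + 4855.06
0.9908 × C = 16527.56
C = 16527.56 / 0.9908 = 16681.03
Insurance premium = 0.92% × 16681.03 = 153.47
Import duty = 16681.03 × 21% = 3503.02

CIF value: CHF 16681.03; import duty: CHF 3503.02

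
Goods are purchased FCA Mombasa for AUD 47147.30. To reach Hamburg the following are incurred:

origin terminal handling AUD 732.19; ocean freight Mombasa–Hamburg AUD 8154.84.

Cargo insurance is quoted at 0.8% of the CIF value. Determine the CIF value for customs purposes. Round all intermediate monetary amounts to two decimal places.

Let C be the CIF value. C = FCA price + pre-shipment costs + freight + 0.8% × C
C − 0.8% × C = 47147.30 + 732.19 + 8154.84
0.992 × C = 56034.33
C = 56034.33 / 0.992 = 56486.22
Insurance premium = 0.8% × 56486.22 = 451.89

CIF value: AUD 56486.22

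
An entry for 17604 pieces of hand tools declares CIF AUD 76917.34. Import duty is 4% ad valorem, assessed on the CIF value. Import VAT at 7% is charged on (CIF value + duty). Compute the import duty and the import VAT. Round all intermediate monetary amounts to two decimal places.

Import duty = 76917.34 × 4% = 3076.69
VAT base = CIF + duty = 76917.34 + 3076.69 = 79994.03
Import VAT = 79994.03 × 7% = 5599.58

Import duty: AUD 3076.69; import VAT: AUD 5599.58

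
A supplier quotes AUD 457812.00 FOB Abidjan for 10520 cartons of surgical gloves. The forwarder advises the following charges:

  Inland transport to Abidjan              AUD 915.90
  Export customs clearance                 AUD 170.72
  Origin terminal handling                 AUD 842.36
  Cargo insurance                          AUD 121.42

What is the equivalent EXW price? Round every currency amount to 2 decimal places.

Not relevant to the conversion: insurance — on the buyer under both terms; not part of either seller's price.
From FOB to EXW, the seller no longer bears: inland to port, export clearance, origin terminal.
EXW price = 457812.00 − 915.90 − 170.72 − 842.36 = 455883.02

EXW price: AUD 455883.02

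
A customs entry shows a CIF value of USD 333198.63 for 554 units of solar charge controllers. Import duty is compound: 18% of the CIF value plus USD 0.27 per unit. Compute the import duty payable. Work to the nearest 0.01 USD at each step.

Ad valorem component: 333198.63 × 18% = 59975.75
Specific component: 554 × 0.27 = 149.58
Import duty = 59975.75 + 149.58 = 60125.33

Import duty: USD 60125.33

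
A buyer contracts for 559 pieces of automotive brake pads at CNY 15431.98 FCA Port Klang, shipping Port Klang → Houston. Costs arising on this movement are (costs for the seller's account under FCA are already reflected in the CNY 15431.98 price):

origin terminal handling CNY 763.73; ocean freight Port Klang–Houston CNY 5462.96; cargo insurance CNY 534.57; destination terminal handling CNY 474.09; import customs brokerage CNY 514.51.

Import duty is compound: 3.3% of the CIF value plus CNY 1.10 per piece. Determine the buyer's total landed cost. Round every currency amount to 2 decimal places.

Total landed cost: CNY 24529.12

FCA: the seller delivers export-cleared goods to the carrier; the buyer bears costs from that point.
CIF value = FCA price + origin terminal + freight + insurance = 15431.98 + 763.73 + 5462.96 + 534.57 = 22193.24
Ad valorem component: 22193.24 × 3.3% = 732.38
Specific component: 559 × 1.10 = 614.90
Import duty = 732.38 + 614.90 = 1347.28
Buyer bears: origin terminal 763.73 + freight 5462.96 + insurance 534.57 + destination terminal 474.09 + brokerage 514.51 + duty 1347.28 = 9097.14
Landed cost = invoice 15431.98 + 9097.14 = 24529.12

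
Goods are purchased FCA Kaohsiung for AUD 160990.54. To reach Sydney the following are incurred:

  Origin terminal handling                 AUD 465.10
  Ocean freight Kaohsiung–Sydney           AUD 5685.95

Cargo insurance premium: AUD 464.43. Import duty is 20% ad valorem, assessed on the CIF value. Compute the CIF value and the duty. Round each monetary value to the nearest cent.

CIF = FCA price + pre-shipment costs + freight + insurance
CIF = 160990.54 + 465.10 + 5685.95 + 464.43 = 167606.02
Import duty = 167606.02 × 20% = 33521.20

CIF value: AUD 167606.02; import duty: AUD 33521.20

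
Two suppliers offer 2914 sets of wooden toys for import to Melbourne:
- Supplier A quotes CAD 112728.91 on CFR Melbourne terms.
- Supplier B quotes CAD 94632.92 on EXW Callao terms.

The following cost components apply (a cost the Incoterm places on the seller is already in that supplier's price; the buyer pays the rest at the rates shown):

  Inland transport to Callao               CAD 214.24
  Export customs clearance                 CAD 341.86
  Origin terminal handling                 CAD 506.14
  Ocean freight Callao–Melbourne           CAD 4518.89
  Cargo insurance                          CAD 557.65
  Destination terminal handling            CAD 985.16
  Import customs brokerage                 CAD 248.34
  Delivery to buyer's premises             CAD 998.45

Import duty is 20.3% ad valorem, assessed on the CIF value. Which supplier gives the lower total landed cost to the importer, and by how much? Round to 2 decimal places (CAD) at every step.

Supplier A (CFR):
CIF value = CFR price + insurance = 112728.91 + 557.65 = 113286.56
Import duty = 113286.56 × 20.3% = 22997.17
Buyer bears (A): 557.65 + 985.16 + 248.34 + 998.45 = 2789.60
Landed cost (A) = invoice 112728.91 + 2789.60 + duty 22997.17 = 138515.68
Supplier B (EXW):
CIF value = EXW price + inland to port + export clearance + origin terminal + freight + insurance = 94632.92 + 214.24 + 341.86 + 506.14 + 4518.89 + 557.65 = 100771.70
Import duty = 100771.70 × 20.3% = 20456.66
Buyer bears (B): 214.24 + 341.86 + 506.14 + 4518.89 + 557.65 + 985.16 + 248.34 + 998.45 = 8370.73
Landed cost (B) = invoice 94632.92 + 8370.73 + duty 20456.66 = 123460.31
Difference = |138515.68 − 123460.31| = 15055.37

Supplier B is cheaper by CAD 15055.37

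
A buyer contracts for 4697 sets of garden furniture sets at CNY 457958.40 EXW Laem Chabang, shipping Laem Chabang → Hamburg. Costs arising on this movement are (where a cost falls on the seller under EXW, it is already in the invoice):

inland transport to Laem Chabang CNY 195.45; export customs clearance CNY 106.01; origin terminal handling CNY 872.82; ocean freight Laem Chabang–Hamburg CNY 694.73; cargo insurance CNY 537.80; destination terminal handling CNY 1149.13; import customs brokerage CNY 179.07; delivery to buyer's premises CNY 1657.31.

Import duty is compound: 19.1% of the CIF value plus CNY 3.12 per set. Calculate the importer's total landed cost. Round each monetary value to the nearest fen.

EXW: the seller makes goods available at their premises; the buyer bears all onward costs.
CIF value = EXW price + inland to port + export clearance + origin terminal + freight + insurance = 457958.40 + 195.45 + 106.01 + 872.82 + 694.73 + 537.80 = 460365.21
Ad valorem component: 460365.21 × 19.1% = 87929.76
Specific component: 4697 × 3.12 = 14654.64
Import duty = 87929.76 + 14654.64 = 102584.40
Buyer bears: inland to port 195.45 + export clearance 106.01 + origin terminal 872.82 + freight 694.73 + insurance 537.80 + destination terminal 1149.13 + brokerage 179.07 + delivery 1657.31 + duty 102584.40 = 107976.72
Landed cost = invoice 457958.40 + 107976.72 = 565935.12

Total landed cost: CNY 565935.12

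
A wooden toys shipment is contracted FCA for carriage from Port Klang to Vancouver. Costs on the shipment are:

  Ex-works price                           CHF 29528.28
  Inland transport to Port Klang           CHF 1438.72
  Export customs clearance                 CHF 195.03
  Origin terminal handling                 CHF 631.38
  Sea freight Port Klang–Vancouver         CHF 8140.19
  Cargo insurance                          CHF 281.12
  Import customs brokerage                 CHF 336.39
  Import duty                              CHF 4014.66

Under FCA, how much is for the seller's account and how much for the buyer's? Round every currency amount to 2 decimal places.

Seller: CHF 31162.03; buyer: CHF 13403.74

FCA: the seller delivers export-cleared goods to the carrier; the buyer bears costs from that point.
Seller's account: goods 29528.28 + inland to port 1438.72 + export clearance 195.03 = 31162.03
Buyer's account: origin terminal 631.38 + freight 8140.19 + insurance 281.12 + brokerage 336.39 + duty 4014.66 = 13403.74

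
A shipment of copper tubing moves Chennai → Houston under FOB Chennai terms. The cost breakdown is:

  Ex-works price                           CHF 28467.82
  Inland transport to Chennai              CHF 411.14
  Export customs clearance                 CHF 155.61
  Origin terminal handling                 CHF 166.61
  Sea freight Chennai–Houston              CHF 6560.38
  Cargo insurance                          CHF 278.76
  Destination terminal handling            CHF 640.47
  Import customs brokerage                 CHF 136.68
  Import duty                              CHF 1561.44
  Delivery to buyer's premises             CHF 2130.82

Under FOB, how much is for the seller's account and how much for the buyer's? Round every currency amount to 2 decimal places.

FOB: the seller bears costs until goods are on board at the origin port; the buyer bears freight, insurance and all costs thereafter.
Seller's account: goods 28467.82 + inland to port 411.14 + export clearance 155.61 + origin terminal 166.61 = 29201.18
Buyer's account: freight 6560.38 + insurance 278.76 + destination terminal 640.47 + brokerage 136.68 + duty 1561.44 + delivery 2130.82 = 11308.55

Seller: CHF 29201.18; buyer: CHF 11308.55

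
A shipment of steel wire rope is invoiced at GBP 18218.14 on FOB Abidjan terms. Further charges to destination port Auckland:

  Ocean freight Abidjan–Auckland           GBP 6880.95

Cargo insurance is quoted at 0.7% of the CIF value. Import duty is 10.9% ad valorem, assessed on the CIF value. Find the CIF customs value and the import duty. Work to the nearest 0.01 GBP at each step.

Let C be the CIF value. C = FOB price + freight + 0.7% × C
C − 0.7% × C = 18218.14 + 6880.95
0.993 × C = 25099.09
C = 25099.09 / 0.993 = 25276.02
Insurance premium = 0.7% × 25276.02 = 176.93
Import duty = 25276.02 × 10.9% = 2755.09

CIF value: GBP 25276.02; import duty: GBP 2755.09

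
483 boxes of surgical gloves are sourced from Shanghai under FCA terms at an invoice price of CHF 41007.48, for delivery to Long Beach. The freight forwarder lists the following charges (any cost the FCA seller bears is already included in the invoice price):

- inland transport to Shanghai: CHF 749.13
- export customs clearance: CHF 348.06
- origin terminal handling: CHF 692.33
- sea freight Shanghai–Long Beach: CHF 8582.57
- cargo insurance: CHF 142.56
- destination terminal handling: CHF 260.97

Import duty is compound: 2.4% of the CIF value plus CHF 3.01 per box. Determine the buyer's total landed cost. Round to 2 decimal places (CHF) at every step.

FCA: the seller delivers export-cleared goods to the carrier; the buyer bears costs from that point.
Already in the invoice (seller's account under FCA): inland to port, export clearance — exclude.
CIF value = FCA price + origin terminal + freight + insurance = 41007.48 + 692.33 + 8582.57 + 142.56 = 50424.94
Ad valorem component: 50424.94 × 2.4% = 1210.20
Specific component: 483 × 3.01 = 1453.83
Import duty = 1210.20 + 1453.83 = 2664.03
Buyer bears: origin terminal 692.33 + freight 8582.57 + insurance 142.56 + destination terminal 260.97 + duty 2664.03 = 12342.46
Landed cost = invoice 41007.48 + 12342.46 = 53349.94

Total landed cost: CHF 53349.94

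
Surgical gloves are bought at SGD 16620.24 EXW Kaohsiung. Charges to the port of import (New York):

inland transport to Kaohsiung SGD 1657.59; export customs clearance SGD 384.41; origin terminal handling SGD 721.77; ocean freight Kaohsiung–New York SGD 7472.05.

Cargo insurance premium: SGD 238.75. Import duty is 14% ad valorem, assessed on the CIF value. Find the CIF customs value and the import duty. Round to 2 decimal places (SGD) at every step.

CIF = EXW price + pre-shipment costs + freight + insurance
CIF = 16620.24 + 1657.59 + 384.41 + 721.77 + 7472.05 + 238.75 = 27094.81
Import duty = 27094.81 × 14% = 3793.27

CIF value: SGD 27094.81; import duty: SGD 3793.27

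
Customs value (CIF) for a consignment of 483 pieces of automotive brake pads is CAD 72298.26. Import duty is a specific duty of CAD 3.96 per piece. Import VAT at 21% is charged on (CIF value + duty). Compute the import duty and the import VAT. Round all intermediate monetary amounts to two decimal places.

Import duty = 483 × 3.96 = 1912.68
VAT base = CIF + duty = 72298.26 + 1912.68 = 74210.94
Import VAT = 74210.94 × 21% = 15584.30

Import duty: CAD 1912.68; import VAT: CAD 15584.30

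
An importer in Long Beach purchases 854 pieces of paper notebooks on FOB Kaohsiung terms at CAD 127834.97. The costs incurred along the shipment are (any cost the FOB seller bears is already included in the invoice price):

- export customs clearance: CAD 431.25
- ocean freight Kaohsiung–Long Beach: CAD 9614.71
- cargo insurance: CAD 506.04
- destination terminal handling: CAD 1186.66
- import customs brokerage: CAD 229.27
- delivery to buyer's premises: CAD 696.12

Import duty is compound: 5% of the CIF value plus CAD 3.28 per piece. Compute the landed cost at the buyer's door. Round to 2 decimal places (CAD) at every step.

FOB: the seller bears costs until goods are on board at the origin port; the buyer bears freight, insurance and all costs thereafter.
Already in the invoice (seller's account under FOB): export clearance — exclude.
CIF value = FOB price + freight + insurance = 127834.97 + 9614.71 + 506.04 = 137955.72
Ad valorem component: 137955.72 × 5% = 6897.79
Specific component: 854 × 3.28 = 2801.12
Import duty = 6897.79 + 2801.12 = 9698.91
Buyer bears: freight 9614.71 + insurance 506.04 + destination terminal 1186.66 + brokerage 229.27 + delivery 696.12 + duty 9698.91 = 21931.71
Landed cost = invoice 127834.97 + 21931.71 = 149766.68

Total landed cost: CAD 149766.68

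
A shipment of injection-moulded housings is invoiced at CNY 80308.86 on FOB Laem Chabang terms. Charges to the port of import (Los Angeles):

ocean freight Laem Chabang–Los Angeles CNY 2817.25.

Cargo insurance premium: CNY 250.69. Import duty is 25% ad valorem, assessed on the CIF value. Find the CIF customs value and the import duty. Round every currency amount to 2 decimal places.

CIF = FOB price + freight + insurance
CIF = 80308.86 + 2817.25 + 250.69 = 83376.80
Import duty = 83376.80 × 25% = 20844.20

CIF value: CNY 83376.80; import duty: CNY 20844.20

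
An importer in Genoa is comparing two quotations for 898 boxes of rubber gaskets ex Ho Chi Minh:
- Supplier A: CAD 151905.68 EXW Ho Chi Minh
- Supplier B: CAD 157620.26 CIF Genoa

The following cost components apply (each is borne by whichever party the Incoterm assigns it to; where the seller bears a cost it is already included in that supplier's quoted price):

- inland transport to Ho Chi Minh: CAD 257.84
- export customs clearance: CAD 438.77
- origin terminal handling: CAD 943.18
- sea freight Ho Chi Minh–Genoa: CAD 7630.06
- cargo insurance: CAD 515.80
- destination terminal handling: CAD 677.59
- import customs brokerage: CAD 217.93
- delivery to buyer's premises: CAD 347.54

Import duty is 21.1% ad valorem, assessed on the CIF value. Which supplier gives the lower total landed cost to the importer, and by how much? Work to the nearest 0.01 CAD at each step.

Supplier A (EXW):
CIF value = EXW price + inland to port + export clearance + origin terminal + freight + insurance = 151905.68 + 257.84 + 438.77 + 943.18 + 7630.06 + 515.80 = 161691.33
Import duty = 161691.33 × 21.1% = 34116.87
Buyer bears (A): 257.84 + 438.77 + 943.18 + 7630.06 + 515.80 + 677.59 + 217.93 + 347.54 = 11028.71
Landed cost (A) = invoice 151905.68 + 11028.71 + duty 34116.87 = 197051.26
Supplier B (CIF):
The CIF price already equals the CIF value: 157620.26
Import duty = 157620.26 × 21.1% = 33257.87
Buyer bears (B): 677.59 + 217.93 + 347.54 = 1243.06
Landed cost (B) = invoice 157620.26 + 1243.06 + duty 33257.87 = 192121.19
Difference = |197051.26 − 192121.19| = 4930.07

Supplier B is cheaper by CAD 4930.07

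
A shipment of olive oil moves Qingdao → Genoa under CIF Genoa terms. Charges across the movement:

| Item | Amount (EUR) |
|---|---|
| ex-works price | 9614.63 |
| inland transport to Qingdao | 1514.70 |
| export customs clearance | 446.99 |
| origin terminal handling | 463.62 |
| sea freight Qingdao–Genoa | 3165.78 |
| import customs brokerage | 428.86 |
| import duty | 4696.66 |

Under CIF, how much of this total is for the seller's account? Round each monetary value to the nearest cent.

CIF: the seller pays costs through ocean freight and marine insurance to the destination port.
Seller's account: goods 9614.63 + inland to port 1514.70 + export clearance 446.99 + origin terminal 463.62 + freight 3165.78 = 15205.72
Buyer's account: brokerage 428.86 + duty 4696.66 = 5125.52

Seller's account: EUR 15205.72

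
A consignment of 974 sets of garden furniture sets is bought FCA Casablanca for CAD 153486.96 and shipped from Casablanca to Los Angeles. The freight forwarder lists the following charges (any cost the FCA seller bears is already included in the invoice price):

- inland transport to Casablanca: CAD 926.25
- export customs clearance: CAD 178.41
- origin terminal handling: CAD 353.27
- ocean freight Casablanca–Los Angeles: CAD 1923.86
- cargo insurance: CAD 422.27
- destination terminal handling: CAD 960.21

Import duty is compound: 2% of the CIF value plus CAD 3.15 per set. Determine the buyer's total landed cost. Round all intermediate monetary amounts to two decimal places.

Total landed cost: CAD 163338.40

FCA: the seller delivers export-cleared goods to the carrier; the buyer bears costs from that point.
Already in the invoice (seller's account under FCA): inland to port, export clearance — exclude.
CIF value = FCA price + origin terminal + freight + insurance = 153486.96 + 353.27 + 1923.86 + 422.27 = 156186.36
Ad valorem component: 156186.36 × 2% = 3123.73
Specific component: 974 × 3.15 = 3068.10
Import duty = 3123.73 + 3068.10 = 6191.83
Buyer bears: origin terminal 353.27 + freight 1923.86 + insurance 422.27 + destination terminal 960.21 + duty 6191.83 = 9851.44
Landed cost = invoice 153486.96 + 9851.44 = 163338.40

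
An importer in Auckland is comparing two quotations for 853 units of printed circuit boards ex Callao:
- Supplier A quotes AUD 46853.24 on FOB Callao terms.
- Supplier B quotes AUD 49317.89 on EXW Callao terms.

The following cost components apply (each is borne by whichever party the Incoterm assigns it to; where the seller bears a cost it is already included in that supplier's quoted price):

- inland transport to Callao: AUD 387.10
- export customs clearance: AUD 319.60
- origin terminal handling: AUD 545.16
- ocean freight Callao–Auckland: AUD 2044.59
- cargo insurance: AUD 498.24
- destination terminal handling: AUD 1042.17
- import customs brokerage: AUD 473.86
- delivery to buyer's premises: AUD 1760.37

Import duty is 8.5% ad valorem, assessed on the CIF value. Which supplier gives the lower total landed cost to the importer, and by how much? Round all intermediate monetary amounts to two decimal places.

Supplier A is cheaper by AUD 4032.41

Supplier A (FOB):
CIF value = FOB price + freight + insurance = 46853.24 + 2044.59 + 498.24 = 49396.07
Import duty = 49396.07 × 8.5% = 4198.67
Buyer bears (A): 2044.59 + 498.24 + 1042.17 + 473.86 + 1760.37 = 5819.23
Landed cost (A) = invoice 46853.24 + 5819.23 + duty 4198.67 = 56871.14
Supplier B (EXW):
CIF value = EXW price + inland to port + export clearance + origin terminal + freight + insurance = 49317.89 + 387.10 + 319.60 + 545.16 + 2044.59 + 498.24 = 53112.58
Import duty = 53112.58 × 8.5% = 4514.57
Buyer bears (B): 387.10 + 319.60 + 545.16 + 2044.59 + 498.24 + 1042.17 + 473.86 + 1760.37 = 7071.09
Landed cost (B) = invoice 49317.89 + 7071.09 + duty 4514.57 = 60903.55
Difference = |56871.14 − 60903.55| = 4032.41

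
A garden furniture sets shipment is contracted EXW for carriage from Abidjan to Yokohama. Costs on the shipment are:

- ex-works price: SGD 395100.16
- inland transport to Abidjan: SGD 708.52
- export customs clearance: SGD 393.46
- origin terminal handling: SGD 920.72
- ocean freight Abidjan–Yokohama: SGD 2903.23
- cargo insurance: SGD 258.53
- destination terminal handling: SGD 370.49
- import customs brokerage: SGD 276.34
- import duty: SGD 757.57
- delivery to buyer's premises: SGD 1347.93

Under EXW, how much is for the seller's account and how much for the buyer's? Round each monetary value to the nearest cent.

Seller: SGD 395100.16; buyer: SGD 7936.79

EXW: the seller makes goods available at their premises; the buyer bears all onward costs.
Seller's account: goods 395100.16 = 395100.16
Buyer's account: inland to port 708.52 + export clearance 393.46 + origin terminal 920.72 + freight 2903.23 + insurance 258.53 + destination terminal 370.49 + brokerage 276.34 + duty 757.57 + delivery 1347.93 = 7936.79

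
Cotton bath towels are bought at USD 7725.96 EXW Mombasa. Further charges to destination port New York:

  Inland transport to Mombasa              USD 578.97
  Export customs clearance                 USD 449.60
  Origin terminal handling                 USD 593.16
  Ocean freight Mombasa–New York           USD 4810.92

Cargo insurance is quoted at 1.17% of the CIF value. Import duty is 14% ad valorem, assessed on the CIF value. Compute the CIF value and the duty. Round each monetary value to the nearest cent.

CIF value: USD 14326.23; import duty: USD 2005.67

Let C be the CIF value. C = EXW price + pre-shipment costs + freight + 1.17% × C
C − 1.17% × C = 7725.96 + 578.97 + 449.60 + 593.16 + 4810.92
0.9883 × C = 14158.61
C = 14158.61 / 0.9883 = 14326.23
Insurance premium = 1.17% × 14326.23 = 167.62
Import duty = 14326.23 × 14% = 2005.67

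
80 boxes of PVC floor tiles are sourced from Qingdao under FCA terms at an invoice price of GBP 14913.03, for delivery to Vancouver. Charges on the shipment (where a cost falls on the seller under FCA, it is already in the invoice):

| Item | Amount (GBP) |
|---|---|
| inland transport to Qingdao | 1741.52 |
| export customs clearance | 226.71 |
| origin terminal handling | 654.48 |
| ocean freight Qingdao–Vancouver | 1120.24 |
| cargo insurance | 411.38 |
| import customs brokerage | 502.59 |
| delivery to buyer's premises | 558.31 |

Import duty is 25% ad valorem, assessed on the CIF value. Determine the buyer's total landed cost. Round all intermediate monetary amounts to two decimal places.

FCA: the seller delivers export-cleared goods to the carrier; the buyer bears costs from that point.
Already in the invoice (seller's account under FCA): inland to port, export clearance — exclude.
CIF value = FCA price + origin terminal + freight + insurance = 14913.03 + 654.48 + 1120.24 + 411.38 = 17099.13
Import duty = 17099.13 × 25% = 4274.78
Buyer bears: origin terminal 654.48 + freight 1120.24 + insurance 411.38 + brokerage 502.59 + delivery 558.31 + duty 4274.78 = 7521.78
Landed cost = invoice 14913.03 + 7521.78 = 22434.81

Total landed cost: GBP 22434.81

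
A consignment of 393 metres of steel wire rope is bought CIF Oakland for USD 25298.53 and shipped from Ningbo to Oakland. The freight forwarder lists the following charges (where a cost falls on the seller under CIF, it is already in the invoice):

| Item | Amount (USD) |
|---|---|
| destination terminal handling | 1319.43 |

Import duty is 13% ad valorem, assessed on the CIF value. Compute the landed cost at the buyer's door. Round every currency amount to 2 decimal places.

Total landed cost: USD 29906.77

CIF: the seller pays costs through ocean freight and marine insurance to the destination port.
The CIF price already equals the CIF value: 25298.53
Import duty = 25298.53 × 13% = 3288.81
Buyer bears: destination terminal 1319.43 + duty 3288.81 = 4608.24
Landed cost = invoice 25298.53 + 4608.24 = 29906.77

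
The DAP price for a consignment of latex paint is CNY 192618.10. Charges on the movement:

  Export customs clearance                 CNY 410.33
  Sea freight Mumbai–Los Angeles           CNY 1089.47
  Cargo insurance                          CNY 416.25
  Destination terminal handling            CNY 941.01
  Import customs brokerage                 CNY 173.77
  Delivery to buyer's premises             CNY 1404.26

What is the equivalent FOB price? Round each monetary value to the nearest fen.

FOB price: CNY 188767.11

Not relevant to the conversion: export clearance — on the seller under both DAP and FOB; already in the DAP price and stays in the FOB price. brokerage — on the buyer under both terms; not part of either seller's price.
From DAP to FOB, the seller no longer bears: freight, insurance, destination terminal, delivery.
FOB price = 192618.10 − 1089.47 − 416.25 − 941.01 − 1404.26 = 188767.11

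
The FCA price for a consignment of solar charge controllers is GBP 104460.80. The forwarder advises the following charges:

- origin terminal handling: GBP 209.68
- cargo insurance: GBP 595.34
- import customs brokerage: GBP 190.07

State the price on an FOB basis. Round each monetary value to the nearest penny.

Not relevant to the conversion: brokerage, insurance — on the buyer under both terms; not part of either seller's price.
From FCA to FOB, the seller additionally bears: origin terminal.
FOB price = 104460.80 + 209.68 = 104670.48

FOB price: GBP 104670.48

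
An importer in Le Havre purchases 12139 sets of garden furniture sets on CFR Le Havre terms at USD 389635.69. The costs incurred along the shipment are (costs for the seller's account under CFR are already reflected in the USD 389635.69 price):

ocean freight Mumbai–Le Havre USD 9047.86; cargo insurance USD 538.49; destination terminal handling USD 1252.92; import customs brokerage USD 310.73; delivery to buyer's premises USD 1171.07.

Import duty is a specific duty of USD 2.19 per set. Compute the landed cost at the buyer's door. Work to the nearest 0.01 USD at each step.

Total landed cost: USD 419493.31

CFR: the seller pays costs through ocean freight to the destination port, but not insurance.
Already in the invoice (seller's account under CFR): freight — exclude.
CIF value = CFR price + insurance = 389635.69 + 538.49 = 390174.18
Import duty = 12139 × 2.19 = 26584.41
Buyer bears: insurance 538.49 + destination terminal 1252.92 + brokerage 310.73 + delivery 1171.07 + duty 26584.41 = 29857.62
Landed cost = invoice 389635.69 + 29857.62 = 419493.31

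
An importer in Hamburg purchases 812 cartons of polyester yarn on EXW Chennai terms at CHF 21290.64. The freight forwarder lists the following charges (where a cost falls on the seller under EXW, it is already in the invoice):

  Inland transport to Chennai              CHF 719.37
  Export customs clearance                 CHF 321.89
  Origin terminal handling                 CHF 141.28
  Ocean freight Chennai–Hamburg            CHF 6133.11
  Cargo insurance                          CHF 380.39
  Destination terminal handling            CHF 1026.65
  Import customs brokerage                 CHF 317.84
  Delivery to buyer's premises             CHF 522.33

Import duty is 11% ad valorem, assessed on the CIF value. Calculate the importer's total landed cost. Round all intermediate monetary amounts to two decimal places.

EXW: the seller makes goods available at their premises; the buyer bears all onward costs.
CIF value = EXW price + inland to port + export clearance + origin terminal + freight + insurance = 21290.64 + 719.37 + 321.89 + 141.28 + 6133.11 + 380.39 = 28986.68
Import duty = 28986.68 × 11% = 3188.53
Buyer bears: inland to port 719.37 + export clearance 321.89 + origin terminal 141.28 + freight 6133.11 + insurance 380.39 + destination terminal 1026.65 + brokerage 317.84 + delivery 522.33 + duty 3188.53 = 12751.39
Landed cost = invoice 21290.64 + 12751.39 = 34042.03

Total landed cost: CHF 34042.03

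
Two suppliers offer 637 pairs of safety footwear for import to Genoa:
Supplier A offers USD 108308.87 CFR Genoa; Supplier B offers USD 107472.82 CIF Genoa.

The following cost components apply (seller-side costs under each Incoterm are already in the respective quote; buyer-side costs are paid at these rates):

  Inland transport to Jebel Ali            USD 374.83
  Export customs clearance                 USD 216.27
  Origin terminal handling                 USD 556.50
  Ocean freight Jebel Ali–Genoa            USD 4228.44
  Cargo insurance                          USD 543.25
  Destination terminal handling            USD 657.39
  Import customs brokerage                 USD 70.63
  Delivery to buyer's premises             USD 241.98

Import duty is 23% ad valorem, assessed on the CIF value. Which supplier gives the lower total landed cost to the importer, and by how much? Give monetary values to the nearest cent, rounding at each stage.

Supplier A (CFR):
CIF value = CFR price + insurance = 108308.87 + 543.25 = 108852.12
Import duty = 108852.12 × 23% = 25035.99
Buyer bears (A): 543.25 + 657.39 + 70.63 + 241.98 = 1513.25
Landed cost (A) = invoice 108308.87 + 1513.25 + duty 25035.99 = 134858.11
Supplier B (CIF):
The CIF price already equals the CIF value: 107472.82
Import duty = 107472.82 × 23% = 24718.75
Buyer bears (B): 657.39 + 70.63 + 241.98 = 970.00
Landed cost (B) = invoice 107472.82 + 970.00 + duty 24718.75 = 133161.57
Difference = |134858.11 − 133161.57| = 1696.54

Supplier B is cheaper by USD 1696.54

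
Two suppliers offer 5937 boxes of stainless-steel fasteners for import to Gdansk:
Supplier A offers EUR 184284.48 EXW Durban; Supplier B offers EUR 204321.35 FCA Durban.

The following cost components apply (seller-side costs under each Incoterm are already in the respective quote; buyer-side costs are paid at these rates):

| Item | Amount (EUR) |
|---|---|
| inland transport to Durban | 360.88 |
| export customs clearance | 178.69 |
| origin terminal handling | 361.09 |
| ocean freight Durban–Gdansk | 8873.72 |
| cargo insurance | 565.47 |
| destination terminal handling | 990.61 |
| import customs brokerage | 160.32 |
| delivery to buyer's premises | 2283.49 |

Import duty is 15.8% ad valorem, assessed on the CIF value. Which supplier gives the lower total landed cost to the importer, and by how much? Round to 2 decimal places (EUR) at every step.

Supplier A (EXW):
CIF value = EXW price + inland to port + export clearance + origin terminal + freight + insurance = 184284.48 + 360.88 + 178.69 + 361.09 + 8873.72 + 565.47 = 194624.33
Import duty = 194624.33 × 15.8% = 30750.64
Buyer bears (A): 360.88 + 178.69 + 361.09 + 8873.72 + 565.47 + 990.61 + 160.32 + 2283.49 = 13774.27
Landed cost (A) = invoice 184284.48 + 13774.27 + duty 30750.64 = 228809.39
Supplier B (FCA):
CIF value = FCA price + origin terminal + freight + insurance = 204321.35 + 361.09 + 8873.72 + 565.47 = 214121.63
Import duty = 214121.63 × 15.8% = 33831.22
Buyer bears (B): 361.09 + 8873.72 + 565.47 + 990.61 + 160.32 + 2283.49 = 13234.70
Landed cost (B) = invoice 204321.35 + 13234.70 + duty 33831.22 = 251387.27
Difference = |228809.39 − 251387.27| = 22577.88

Supplier A is cheaper by EUR 22577.88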